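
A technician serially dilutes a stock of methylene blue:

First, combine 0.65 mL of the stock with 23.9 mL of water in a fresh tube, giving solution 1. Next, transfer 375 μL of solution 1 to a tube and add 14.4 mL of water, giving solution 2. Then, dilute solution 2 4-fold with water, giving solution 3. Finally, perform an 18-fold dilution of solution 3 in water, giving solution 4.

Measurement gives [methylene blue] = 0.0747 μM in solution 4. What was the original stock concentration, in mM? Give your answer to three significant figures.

Step 1: 0.65 mL + 23.9 mL = 24.55 mL total → factor 24.55/0.65 = 37.769
Step 2: 375 μL + 14.4 mL = 14775 μL total → factor 14775/375 = 39.4
Step 3: 4-fold → factor 4
Step 4: 18-fold → factor 18
Overall dilution factor = 37.769 × 39.4 × 4 × 18 = 1.0714 × 10^5
Stock = 0.0747 μM × 1.0714 × 10^5 = 8004 μM = 8.00 mM

8.00 mM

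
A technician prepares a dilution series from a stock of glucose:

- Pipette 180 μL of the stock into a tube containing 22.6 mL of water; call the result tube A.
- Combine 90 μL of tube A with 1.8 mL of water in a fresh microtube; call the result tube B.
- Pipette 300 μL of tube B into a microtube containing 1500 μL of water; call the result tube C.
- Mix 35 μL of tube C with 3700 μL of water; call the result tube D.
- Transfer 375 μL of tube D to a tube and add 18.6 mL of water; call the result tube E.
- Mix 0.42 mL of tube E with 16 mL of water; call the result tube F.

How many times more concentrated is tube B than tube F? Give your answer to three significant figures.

Step 1: 180 μL + 22.6 mL = 22780 μL total → factor 22780/180 = 126.56
Step 2: 90 μL + 1.8 mL = 1890 μL total → factor 1890/90 = 21
Step 3: 300 μL + 1500 μL = 1800 μL total → factor 1800/300 = 6
Step 4: 35 μL + 3700 μL = 3735 μL total → factor 3735/35 = 106.71
Step 5: 375 μL + 18.6 mL = 18975 μL total → factor 18975/375 = 50.6
Step 6: 0.42 mL + 16 mL = 16.42 mL total → factor 16.42/0.42 = 39.095
Dilution factor to tube B = 2657.7; to tube F = 3.3663 × 10^9
[tube B]/[tube F] = (factor to tube F)/(factor to tube B) = 3.3663 × 10^9/2657.7 = 1.27 × 10^6

1.27 × 10^6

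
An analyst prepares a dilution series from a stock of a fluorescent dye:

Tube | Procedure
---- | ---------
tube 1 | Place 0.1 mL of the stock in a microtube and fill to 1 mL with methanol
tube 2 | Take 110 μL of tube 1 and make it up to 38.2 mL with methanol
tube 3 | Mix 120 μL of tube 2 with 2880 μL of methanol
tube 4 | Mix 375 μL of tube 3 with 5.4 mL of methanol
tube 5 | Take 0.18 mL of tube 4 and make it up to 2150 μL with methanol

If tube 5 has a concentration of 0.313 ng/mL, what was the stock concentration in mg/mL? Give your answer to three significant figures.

Step 1: 0.1 mL brought to 1 mL → factor 1/0.1 = 10
Step 2: 110 μL brought to 38.2 mL → factor 38200/110 = 347.27
Step 3: 120 μL + 2880 μL = 3000 μL total → factor 3000/120 = 25
Step 4: 375 μL + 5.4 mL = 5775 μL total → factor 5775/375 = 15.4
Step 5: 0.18 mL brought to 2150 μL → factor 2.15/0.18 = 11.944
Overall dilution factor = 10 × 347.27 × 25 × 15.4 × 11.944 = 1.597 × 10^7
Stock = 0.313 ng/mL × 1.597 × 10^7 = 4.999 × 10^6 ng/mL = 5.00 mg/mL

5.00 mg/mL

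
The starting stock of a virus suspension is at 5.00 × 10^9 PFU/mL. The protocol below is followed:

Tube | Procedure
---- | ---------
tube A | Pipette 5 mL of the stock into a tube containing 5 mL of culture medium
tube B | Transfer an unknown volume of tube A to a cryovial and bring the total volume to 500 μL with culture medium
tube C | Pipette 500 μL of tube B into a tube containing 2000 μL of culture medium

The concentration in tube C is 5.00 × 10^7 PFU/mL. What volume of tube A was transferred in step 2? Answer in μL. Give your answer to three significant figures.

50.0 μL

Step 1: 5 mL + 5 mL = 10 mL total → factor 10/5 = 2
Step 2: v brought to 500 μL → factor = 500 μL/v
Step 3: 500 μL + 2000 μL = 2500 μL total → factor 2500/500 = 5
Product of known-step factors = 10
Overall factor = 5.00 × 10^9 PFU/mL / (5.00 × 10^7 PFU/mL) = 100
Step-2 factor = 100 / 10 = 10
v = 500 μL / 10 = 50.0 μL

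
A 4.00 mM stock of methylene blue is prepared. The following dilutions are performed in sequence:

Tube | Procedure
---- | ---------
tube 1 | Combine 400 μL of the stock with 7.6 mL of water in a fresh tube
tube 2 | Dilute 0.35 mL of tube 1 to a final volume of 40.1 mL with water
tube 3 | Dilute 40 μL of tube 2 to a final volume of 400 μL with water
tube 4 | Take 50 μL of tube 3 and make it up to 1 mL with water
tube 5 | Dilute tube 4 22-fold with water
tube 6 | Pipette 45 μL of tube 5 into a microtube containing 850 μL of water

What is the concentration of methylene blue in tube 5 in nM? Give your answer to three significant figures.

Step 1: 400 μL + 7.6 mL = 8000 μL total → factor 8000/400 = 20
Step 2: 0.35 mL brought to 40.1 mL → factor 40.1/0.35 = 114.57
Step 3: 40 μL brought to 400 μL → factor 400/40 = 10
Step 4: 50 μL brought to 1 mL → factor 1000/50 = 20
Step 5: 22-fold → factor 22
Dilution factor through tube 5 = 20 × 114.57 × 10 × 20 × 22 = 1.0082 × 10^7
[tube 5] = 4.00 mM / 1.0082 × 10^7 = 3.967 × 10^-7 mM = 0.397 nM

0.397 nM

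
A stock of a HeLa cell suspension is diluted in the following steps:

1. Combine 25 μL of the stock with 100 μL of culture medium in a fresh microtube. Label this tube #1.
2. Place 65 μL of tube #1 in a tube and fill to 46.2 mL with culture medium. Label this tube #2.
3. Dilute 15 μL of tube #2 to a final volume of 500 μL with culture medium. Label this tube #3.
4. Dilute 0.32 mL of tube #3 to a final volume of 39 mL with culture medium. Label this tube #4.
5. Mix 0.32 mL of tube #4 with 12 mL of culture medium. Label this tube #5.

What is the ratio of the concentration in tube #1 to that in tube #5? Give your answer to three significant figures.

Step 1: 25 μL + 100 μL = 125 μL total → factor 125/25 = 5
Step 2: 65 μL brought to 46.2 mL → factor 46200/65 = 710.77
Step 3: 15 μL brought to 500 μL → factor 500/15 = 33.333
Step 4: 0.32 mL brought to 39 mL → factor 39/0.32 = 121.88
Step 5: 0.32 mL + 12 mL = 12.32 mL total → factor 12.32/0.32 = 38.5
Dilution factor to tube #1 = 5; to tube #5 = 5.5584 × 10^8
[tube #1]/[tube #5] = (factor to tube #5)/(factor to tube #1) = 5.5584 × 10^8/5 = 1.11 × 10^8

1.11 × 10^8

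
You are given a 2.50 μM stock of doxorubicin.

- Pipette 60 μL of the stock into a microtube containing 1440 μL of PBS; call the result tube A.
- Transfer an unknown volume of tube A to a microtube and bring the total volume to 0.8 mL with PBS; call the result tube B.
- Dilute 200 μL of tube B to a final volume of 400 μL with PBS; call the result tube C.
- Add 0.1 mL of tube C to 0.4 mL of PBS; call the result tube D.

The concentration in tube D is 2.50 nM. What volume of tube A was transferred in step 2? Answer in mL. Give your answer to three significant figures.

Step 1: 60 μL + 1440 μL = 1500 μL total → factor 1500/60 = 25
Step 2: v brought to 0.8 mL → factor = 0.8 mL/v
Step 3: 200 μL brought to 400 μL → factor 400/200 = 2
Step 4: 0.1 mL + 0.4 mL = 0.5 mL total → factor 0.5/0.1 = 5
Product of known-step factors = 250
Overall factor = 2.50 μM / (2.50 nM) = 1000
Step-2 factor = 1000 / 250 = 4
v = 0.8 mL / 4 = 0.200 mL

0.200 mL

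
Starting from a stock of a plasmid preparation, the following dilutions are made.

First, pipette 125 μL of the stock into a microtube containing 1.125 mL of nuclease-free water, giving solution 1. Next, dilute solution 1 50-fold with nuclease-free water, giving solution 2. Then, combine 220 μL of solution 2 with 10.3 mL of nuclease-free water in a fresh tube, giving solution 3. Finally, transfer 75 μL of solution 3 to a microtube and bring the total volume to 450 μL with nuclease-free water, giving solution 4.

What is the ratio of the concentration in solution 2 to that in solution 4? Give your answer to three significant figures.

Step 1: 125 μL + 1.125 mL = 1250 μL total → factor 1250/125 = 10
Step 2: 50-fold → factor 50
Step 3: 220 μL + 10.3 mL = 10520 μL total → factor 10520/220 = 47.818
Step 4: 75 μL brought to 450 μL → factor 450/75 = 6
Dilution factor to solution 2 = 500; to solution 4 = 1.4345 × 10^5
[solution 2]/[solution 4] = (factor to solution 4)/(factor to solution 2) = 1.4345 × 10^5/500 = 287

287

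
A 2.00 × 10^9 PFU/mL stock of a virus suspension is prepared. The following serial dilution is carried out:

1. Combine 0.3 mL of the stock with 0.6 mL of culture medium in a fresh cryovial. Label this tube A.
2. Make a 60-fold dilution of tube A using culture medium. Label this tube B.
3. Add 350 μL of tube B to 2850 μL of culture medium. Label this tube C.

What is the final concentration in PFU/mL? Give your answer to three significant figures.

Step 1: 0.3 mL + 0.6 mL = 0.9 mL total → factor 0.9/0.3 = 3
Step 2: 60-fold → factor 60
Step 3: 350 μL + 2850 μL = 3200 μL total → factor 3200/350 = 9.1429
Overall dilution factor = 3 × 60 × 9.1429 = 1645.7
Final = 2.00 × 10^9 PFU/mL / 1645.7 = 1.22 × 10^6 PFU/mL

1.22 × 10^6 PFU/mL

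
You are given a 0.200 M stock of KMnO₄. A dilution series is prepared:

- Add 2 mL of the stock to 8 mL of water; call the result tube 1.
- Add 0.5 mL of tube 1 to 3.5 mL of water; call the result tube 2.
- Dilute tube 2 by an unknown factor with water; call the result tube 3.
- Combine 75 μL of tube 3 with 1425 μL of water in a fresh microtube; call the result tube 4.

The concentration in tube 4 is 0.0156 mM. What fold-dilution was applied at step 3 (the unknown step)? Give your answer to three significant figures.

16.0-fold

Step 1: 2 mL + 8 mL = 10 mL total → factor 10/2 = 5
Step 2: 0.5 mL + 3.5 mL = 4 mL total → factor 4/0.5 = 8
Step 3: unknown factor x
Step 4: 75 μL + 1425 μL = 1500 μL total → factor 1500/75 = 20
Product of known-step factors = 800
Overall factor = 0.200 M / (0.0156 mM) = 12821
x = 12821 / 800 = 16.0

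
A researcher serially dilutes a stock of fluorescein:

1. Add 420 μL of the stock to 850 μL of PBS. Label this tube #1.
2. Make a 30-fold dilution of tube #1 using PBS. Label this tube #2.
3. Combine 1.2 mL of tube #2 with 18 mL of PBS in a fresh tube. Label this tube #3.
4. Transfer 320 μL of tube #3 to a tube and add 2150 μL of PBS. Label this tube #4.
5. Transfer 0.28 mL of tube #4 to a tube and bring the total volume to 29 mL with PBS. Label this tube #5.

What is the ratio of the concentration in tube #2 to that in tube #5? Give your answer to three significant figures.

Step 1: 420 μL + 850 μL = 1270 μL total → factor 1270/420 = 3.0238
Step 2: 30-fold → factor 30
Step 3: 1.2 mL + 18 mL = 19.2 mL total → factor 19.2/1.2 = 16
Step 4: 320 μL + 2150 μL = 2470 μL total → factor 2470/320 = 7.7188
Step 5: 0.28 mL brought to 29 mL → factor 29/0.28 = 103.57
Dilution factor to tube #2 = 90.714; to tube #5 = 1.1603 × 10^6
[tube #2]/[tube #5] = (factor to tube #5)/(factor to tube #2) = 1.1603 × 10^6/90.714 = 1.28 × 10^4

1.28 × 10^4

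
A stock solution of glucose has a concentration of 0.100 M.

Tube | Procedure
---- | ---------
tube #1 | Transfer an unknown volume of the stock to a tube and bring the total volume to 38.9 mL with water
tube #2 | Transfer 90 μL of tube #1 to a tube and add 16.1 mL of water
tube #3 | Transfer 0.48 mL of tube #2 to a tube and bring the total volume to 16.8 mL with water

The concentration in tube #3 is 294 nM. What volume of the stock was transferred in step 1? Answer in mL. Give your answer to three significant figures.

0.720 mL

Step 1: v brought to 38.9 mL → factor = 38.9 mL/v
Step 2: 90 μL + 16.1 mL = 16190 μL total → factor 16190/90 = 179.89
Step 3: 0.48 mL brought to 16.8 mL → factor 16.8/0.48 = 35
Product of known-step factors = 6296.1
Overall factor = 0.100 M / (294 nM) = 3.4014 × 10^5
Step-1 factor = 3.4014 × 10^5 / 6296.1 = 54.023
v = 38.9 mL / 54.023 = 0.720 mL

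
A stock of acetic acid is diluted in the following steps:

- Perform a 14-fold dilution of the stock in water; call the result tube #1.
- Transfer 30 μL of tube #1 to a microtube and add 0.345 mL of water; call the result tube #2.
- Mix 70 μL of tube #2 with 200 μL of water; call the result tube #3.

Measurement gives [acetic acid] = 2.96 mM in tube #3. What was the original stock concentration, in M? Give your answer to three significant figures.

2.00 M

Step 1: 14-fold → factor 14
Step 2: 30 μL + 0.345 mL = 375 μL total → factor 375/30 = 12.5
Step 3: 70 μL + 200 μL = 270 μL total → factor 270/70 = 3.8571
Overall dilution factor = 14 × 12.5 × 3.8571 = 675
Stock = 2.96 mM × 675 = 1998 mM = 2.00 M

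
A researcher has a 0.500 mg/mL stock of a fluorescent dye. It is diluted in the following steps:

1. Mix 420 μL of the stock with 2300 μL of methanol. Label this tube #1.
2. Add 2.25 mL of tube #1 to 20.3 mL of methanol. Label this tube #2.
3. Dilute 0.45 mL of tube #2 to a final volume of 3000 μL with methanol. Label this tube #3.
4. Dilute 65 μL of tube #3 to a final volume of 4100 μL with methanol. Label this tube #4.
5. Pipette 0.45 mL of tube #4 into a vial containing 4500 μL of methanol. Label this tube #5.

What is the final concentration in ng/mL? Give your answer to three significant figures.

Step 1: 420 μL + 2300 μL = 2720 μL total → factor 2720/420 = 6.4762
Step 2: 2.25 mL + 20.3 mL = 22.55 mL total → factor 22.55/2.25 = 10.022
Step 3: 0.45 mL brought to 3000 μL → factor 3/0.45 = 6.6667
Step 4: 65 μL brought to 4100 μL → factor 4100/65 = 63.077
Step 5: 0.45 mL + 4500 μL = 4.95 mL total → factor 4.95/0.45 = 11
Overall dilution factor = 6.4762 × 10.022 × 6.6667 × 63.077 × 11 = 3.0023 × 10^5
Final = 0.500 mg/mL / 3.0023 × 10^5 = 1.665 × 10^-6 mg/mL = 1.67 ng/mL

1.67 ng/mL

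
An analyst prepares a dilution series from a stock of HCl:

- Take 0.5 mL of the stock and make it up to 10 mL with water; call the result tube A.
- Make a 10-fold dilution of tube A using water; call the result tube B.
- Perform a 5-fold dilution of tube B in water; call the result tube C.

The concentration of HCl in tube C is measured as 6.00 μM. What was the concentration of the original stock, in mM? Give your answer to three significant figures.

6.00 mM

Step 1: 0.5 mL brought to 10 mL → factor 10/0.5 = 20
Step 2: 10-fold → factor 10
Step 3: 5-fold → factor 5
Overall dilution factor = 20 × 10 × 5 = 1000
Stock = 6.00 μM × 1000 = 6000 μM = 6.00 mM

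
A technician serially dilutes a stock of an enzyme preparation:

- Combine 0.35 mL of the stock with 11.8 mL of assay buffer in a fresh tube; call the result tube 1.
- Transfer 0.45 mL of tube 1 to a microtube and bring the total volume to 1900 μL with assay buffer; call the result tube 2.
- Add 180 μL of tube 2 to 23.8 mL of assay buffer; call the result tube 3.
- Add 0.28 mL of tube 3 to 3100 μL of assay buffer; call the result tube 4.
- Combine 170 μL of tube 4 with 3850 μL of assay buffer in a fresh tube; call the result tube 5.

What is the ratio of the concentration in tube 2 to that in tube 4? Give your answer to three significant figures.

1.61 × 10^3

Step 1: 0.35 mL + 11.8 mL = 12.15 mL total → factor 12.15/0.35 = 34.714
Step 2: 0.45 mL brought to 1900 μL → factor 1.9/0.45 = 4.2222
Step 3: 180 μL + 23.8 mL = 23980 μL total → factor 23980/180 = 133.22
Step 4: 0.28 mL + 3100 μL = 3.38 mL total → factor 3.38/0.28 = 12.071
Dilution factor to tube 2 = 146.57; to tube 4 = 2.3571 × 10^5
[tube 2]/[tube 4] = (factor to tube 4)/(factor to tube 2) = 2.3571 × 10^5/146.57 = 1.61 × 10^3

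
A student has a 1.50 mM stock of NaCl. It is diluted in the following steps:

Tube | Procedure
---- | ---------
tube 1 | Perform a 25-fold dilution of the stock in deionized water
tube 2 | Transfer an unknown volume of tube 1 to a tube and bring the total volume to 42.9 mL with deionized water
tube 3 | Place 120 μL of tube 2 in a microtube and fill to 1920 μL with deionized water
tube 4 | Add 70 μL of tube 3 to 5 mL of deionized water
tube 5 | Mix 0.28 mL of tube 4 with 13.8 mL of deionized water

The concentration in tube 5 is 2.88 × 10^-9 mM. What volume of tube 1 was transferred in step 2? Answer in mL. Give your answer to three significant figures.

0.120 mL

Step 1: 25-fold → factor 25
Step 2: v brought to 42.9 mL → factor = 42.9 mL/v
Step 3: 120 μL brought to 1920 μL → factor 1920/120 = 16
Step 4: 70 μL + 5 mL = 5070 μL total → factor 5070/70 = 72.429
Step 5: 0.28 mL + 13.8 mL = 14.08 mL total → factor 14.08/0.28 = 50.286
Product of known-step factors = 1.4568 × 10^6
Overall factor = 1.50 mM / (2.88 × 10^-9 mM) = 5.2083 × 10^8
Step-2 factor = 5.2083 × 10^8 / 1.4568 × 10^6 = 357.51
v = 42.9 mL / 357.51 = 0.120 mL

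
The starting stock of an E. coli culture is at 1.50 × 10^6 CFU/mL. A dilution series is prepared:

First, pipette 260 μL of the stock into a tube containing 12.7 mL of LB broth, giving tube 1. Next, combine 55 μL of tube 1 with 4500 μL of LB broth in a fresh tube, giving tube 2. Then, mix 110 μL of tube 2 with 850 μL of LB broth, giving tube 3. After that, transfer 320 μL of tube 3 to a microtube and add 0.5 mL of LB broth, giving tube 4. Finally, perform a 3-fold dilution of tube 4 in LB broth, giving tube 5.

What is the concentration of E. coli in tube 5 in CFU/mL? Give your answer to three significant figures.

Step 1: 260 μL + 12.7 mL = 12960 μL total → factor 12960/260 = 49.846
Step 2: 55 μL + 4500 μL = 4555 μL total → factor 4555/55 = 82.818
Step 3: 110 μL + 850 μL = 960 μL total → factor 960/110 = 8.7273
Step 4: 320 μL + 0.5 mL = 820 μL total → factor 820/320 = 2.5625
Step 5: 3-fold → factor 3
Overall dilution factor = 49.846 × 82.818 × 8.7273 × 2.5625 × 3 = 2.7696 × 10^5
Final = 1.50 × 10^6 CFU/mL / 2.7696 × 10^5 = 5.42 CFU/mL

5.42 CFU/mL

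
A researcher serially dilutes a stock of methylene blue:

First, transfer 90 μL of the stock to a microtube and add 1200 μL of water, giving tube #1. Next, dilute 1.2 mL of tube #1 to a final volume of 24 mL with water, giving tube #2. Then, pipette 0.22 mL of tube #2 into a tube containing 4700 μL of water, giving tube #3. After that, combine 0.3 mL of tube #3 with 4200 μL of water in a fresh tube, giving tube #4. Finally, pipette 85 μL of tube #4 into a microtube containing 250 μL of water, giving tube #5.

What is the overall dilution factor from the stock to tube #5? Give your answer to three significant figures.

Step 1: 90 μL + 1200 μL = 1290 μL total → factor 1290/90 = 14.333
Step 2: 1.2 mL brought to 24 mL → factor 24/1.2 = 20
Step 3: 0.22 mL + 4700 μL = 4.92 mL total → factor 4.92/0.22 = 22.364
Step 4: 0.3 mL + 4200 μL = 4.5 mL total → factor 4.5/0.3 = 15
Step 5: 85 μL + 250 μL = 335 μL total → factor 335/85 = 3.9412
Overall dilution factor = 14.333 × 20 × 22.364 × 15 × 3.9412 = 3.79 × 10^5

3.79 × 10^5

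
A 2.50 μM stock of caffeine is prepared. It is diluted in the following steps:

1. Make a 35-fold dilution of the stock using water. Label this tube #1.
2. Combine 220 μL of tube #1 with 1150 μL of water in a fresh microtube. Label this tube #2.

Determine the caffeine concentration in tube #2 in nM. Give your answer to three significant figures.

11.5 nM

Step 1: 35-fold → factor 35
Step 2: 220 μL + 1150 μL = 1370 μL total → factor 1370/220 = 6.2273
Overall dilution factor = 35 × 6.2273 = 217.95
Final = 2.50 μM / 217.95 = 0.01147 μM = 11.5 nM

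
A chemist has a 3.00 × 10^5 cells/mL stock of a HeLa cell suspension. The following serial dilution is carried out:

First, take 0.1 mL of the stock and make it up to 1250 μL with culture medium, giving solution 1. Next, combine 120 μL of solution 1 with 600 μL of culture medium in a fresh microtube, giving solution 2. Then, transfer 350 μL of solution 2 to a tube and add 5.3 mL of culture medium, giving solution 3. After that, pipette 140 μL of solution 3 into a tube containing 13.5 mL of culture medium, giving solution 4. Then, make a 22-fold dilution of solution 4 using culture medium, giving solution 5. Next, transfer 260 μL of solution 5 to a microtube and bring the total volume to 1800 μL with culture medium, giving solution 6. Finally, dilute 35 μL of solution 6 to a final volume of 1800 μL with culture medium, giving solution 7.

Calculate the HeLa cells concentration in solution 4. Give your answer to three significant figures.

2.54 cells/mL

Step 1: 0.1 mL brought to 1250 μL → factor 1.25/0.1 = 12.5
Step 2: 120 μL + 600 μL = 720 μL total → factor 720/120 = 6
Step 3: 350 μL + 5.3 mL = 5650 μL total → factor 5650/350 = 16.143
Step 4: 140 μL + 13.5 mL = 13640 μL total → factor 13640/140 = 97.429
Dilution factor through solution 4 = 12.5 × 6 × 16.143 × 97.429 = 1.1796 × 10^5
[solution 4] = 3.00 × 10^5 cells/mL / 1.1796 × 10^5 = 2.54 cells/mL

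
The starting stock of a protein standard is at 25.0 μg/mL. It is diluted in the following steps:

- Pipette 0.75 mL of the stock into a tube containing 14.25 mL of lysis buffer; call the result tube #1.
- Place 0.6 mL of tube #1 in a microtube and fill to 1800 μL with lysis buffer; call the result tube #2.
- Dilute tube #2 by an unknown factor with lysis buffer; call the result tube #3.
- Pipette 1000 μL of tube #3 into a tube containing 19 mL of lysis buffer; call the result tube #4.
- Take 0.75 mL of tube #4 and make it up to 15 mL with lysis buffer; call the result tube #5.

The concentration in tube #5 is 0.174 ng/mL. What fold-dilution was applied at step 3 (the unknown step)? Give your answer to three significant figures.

Step 1: 0.75 mL + 14.25 mL = 15 mL total → factor 15/0.75 = 20
Step 2: 0.6 mL brought to 1800 μL → factor 1.8/0.6 = 3
Step 3: unknown factor x
Step 4: 1000 μL + 19 mL = 20000 μL total → factor 20000/1000 = 20
Step 5: 0.75 mL brought to 15 mL → factor 15/0.75 = 20
Product of known-step factors = 24000
Overall factor = 25.0 μg/mL / (0.174 ng/mL) = 1.4368 × 10^5
x = 1.4368 × 10^5 / 24000 = 5.99

5.99-fold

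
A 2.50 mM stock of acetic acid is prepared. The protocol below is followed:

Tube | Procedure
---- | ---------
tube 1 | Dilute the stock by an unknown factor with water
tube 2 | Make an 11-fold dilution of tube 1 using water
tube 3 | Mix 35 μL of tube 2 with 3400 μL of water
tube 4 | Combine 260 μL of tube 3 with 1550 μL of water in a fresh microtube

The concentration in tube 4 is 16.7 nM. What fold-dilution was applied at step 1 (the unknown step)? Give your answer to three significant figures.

Step 1: unknown factor x
Step 2: 11-fold → factor 11
Step 3: 35 μL + 3400 μL = 3435 μL total → factor 3435/35 = 98.143
Step 4: 260 μL + 1550 μL = 1810 μL total → factor 1810/260 = 6.9615
Product of known-step factors = 7515.5
Overall factor = 2.50 mM / (16.7 nM) = 1.497 × 10^5
x = 1.497 × 10^5 / 7515.5 = 19.9

19.9-fold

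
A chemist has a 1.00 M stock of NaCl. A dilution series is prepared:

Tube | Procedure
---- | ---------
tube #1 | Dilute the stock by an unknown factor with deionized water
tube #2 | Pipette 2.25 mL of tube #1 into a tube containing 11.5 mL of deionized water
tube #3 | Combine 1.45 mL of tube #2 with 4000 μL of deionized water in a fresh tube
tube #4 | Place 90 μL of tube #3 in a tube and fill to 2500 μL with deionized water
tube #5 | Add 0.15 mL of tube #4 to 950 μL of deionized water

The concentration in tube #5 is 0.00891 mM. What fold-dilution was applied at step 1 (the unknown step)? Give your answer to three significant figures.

24.0-fold

Step 1: unknown factor x
Step 2: 2.25 mL + 11.5 mL = 13.75 mL total → factor 13.75/2.25 = 6.1111
Step 3: 1.45 mL + 4000 μL = 5.45 mL total → factor 5.45/1.45 = 3.7586
Step 4: 90 μL brought to 2500 μL → factor 2500/90 = 27.778
Step 5: 0.15 mL + 950 μL = 1.1 mL total → factor 1.1/0.15 = 7.3333
Product of known-step factors = 4678.9
Overall factor = 1.00 M / (0.00891 mM) = 1.1223 × 10^5
x = 1.1223 × 10^5 / 4678.9 = 24.0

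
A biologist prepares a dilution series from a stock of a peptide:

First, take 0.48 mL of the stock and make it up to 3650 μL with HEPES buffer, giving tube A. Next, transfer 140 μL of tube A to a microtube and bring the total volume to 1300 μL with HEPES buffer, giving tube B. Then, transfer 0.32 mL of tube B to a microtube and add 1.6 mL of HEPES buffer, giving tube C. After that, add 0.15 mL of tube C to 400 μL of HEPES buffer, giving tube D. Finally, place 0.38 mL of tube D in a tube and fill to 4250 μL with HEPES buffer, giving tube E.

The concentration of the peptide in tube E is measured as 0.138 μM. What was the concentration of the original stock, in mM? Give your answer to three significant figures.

2.40 mM

Step 1: 0.48 mL brought to 3650 μL → factor 3.65/0.48 = 7.6042
Step 2: 140 μL brought to 1300 μL → factor 1300/140 = 9.2857
Step 3: 0.32 mL + 1.6 mL = 1.92 mL total → factor 1.92/0.32 = 6
Step 4: 0.15 mL + 400 μL = 0.55 mL total → factor 0.55/0.15 = 3.6667
Step 5: 0.38 mL brought to 4250 μL → factor 4.25/0.38 = 11.184
Overall dilution factor = 7.6042 × 9.2857 × 6 × 3.6667 × 11.184 = 17374
Stock = 0.138 μM × 17374 = 2398 μM = 2.40 mM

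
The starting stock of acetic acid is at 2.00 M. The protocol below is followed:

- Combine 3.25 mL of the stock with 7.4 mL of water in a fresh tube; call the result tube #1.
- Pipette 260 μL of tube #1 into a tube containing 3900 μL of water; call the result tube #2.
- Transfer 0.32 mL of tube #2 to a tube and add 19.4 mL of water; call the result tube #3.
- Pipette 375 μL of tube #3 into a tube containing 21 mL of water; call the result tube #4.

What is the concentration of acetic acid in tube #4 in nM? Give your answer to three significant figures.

1.09 × 10^4 nM

Step 1: 3.25 mL + 7.4 mL = 10.65 mL total → factor 10.65/3.25 = 3.2769
Step 2: 260 μL + 3900 μL = 4160 μL total → factor 4160/260 = 16
Step 3: 0.32 mL + 19.4 mL = 19.72 mL total → factor 19.72/0.32 = 61.625
Step 4: 375 μL + 21 mL = 21375 μL total → factor 21375/375 = 57
Overall dilution factor = 3.2769 × 16 × 61.625 × 57 = 1.8417 × 10^5
Final = 2.00 M / 1.8417 × 10^5 = 1.086 × 10^-5 M = 1.09 × 10^4 nM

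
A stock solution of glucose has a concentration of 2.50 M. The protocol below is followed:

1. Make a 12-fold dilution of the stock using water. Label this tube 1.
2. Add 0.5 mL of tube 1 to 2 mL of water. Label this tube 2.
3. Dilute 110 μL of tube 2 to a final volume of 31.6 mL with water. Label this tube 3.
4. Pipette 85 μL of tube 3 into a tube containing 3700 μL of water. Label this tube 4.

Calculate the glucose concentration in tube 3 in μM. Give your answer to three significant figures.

Step 1: 12-fold → factor 12
Step 2: 0.5 mL + 2 mL = 2.5 mL total → factor 2.5/0.5 = 5
Step 3: 110 μL brought to 31.6 mL → factor 31600/110 = 287.27
Dilution factor through tube 3 = 12 × 5 × 287.27 = 17236
[tube 3] = 2.50 M / 17236 = 0.0001450 M = 145 μM

145 μM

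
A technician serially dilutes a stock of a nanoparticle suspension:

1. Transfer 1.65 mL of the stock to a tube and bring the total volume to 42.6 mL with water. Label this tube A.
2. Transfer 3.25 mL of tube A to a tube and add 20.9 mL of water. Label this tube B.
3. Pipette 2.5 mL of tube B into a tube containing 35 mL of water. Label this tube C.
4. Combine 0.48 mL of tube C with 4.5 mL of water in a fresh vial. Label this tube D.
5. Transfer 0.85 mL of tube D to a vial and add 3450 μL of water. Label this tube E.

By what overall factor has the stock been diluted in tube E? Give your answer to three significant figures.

1.51 × 10^5

Step 1: 1.65 mL brought to 42.6 mL → factor 42.6/1.65 = 25.818
Step 2: 3.25 mL + 20.9 mL = 24.15 mL total → factor 24.15/3.25 = 7.4308
Step 3: 2.5 mL + 35 mL = 37.5 mL total → factor 37.5/2.5 = 15
Step 4: 0.48 mL + 4.5 mL = 4.98 mL total → factor 4.98/0.48 = 10.375
Step 5: 0.85 mL + 3450 μL = 4.3 mL total → factor 4.3/0.85 = 5.0588
Overall dilution factor = 25.818 × 7.4308 × 15 × 10.375 × 5.0588 = 1.5104 × 10^5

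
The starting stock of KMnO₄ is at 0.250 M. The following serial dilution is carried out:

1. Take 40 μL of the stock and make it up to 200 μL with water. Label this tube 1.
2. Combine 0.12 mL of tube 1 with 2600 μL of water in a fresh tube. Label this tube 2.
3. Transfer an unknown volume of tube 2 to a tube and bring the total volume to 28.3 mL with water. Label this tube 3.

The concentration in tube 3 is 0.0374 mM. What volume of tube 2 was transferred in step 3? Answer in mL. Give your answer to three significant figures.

Step 1: 40 μL brought to 200 μL → factor 200/40 = 5
Step 2: 0.12 mL + 2600 μL = 2.72 mL total → factor 2.72/0.12 = 22.667
Step 3: v brought to 28.3 mL → factor = 28.3 mL/v
Product of known-step factors = 113.33
Overall factor = 0.250 M / (0.0374 mM) = 6684.5
Step-3 factor = 6684.5 / 113.33 = 58.981
v = 28.3 mL / 58.981 = 0.480 mL

0.480 mL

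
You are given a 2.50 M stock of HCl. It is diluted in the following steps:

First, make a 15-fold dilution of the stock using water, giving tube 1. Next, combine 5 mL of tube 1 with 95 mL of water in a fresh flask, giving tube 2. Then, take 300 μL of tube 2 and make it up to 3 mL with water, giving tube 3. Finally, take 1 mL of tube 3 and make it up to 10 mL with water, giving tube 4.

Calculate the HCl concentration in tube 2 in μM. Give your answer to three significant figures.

Step 1: 15-fold → factor 15
Step 2: 5 mL + 95 mL = 100 mL total → factor 100/5 = 20
Dilution factor through tube 2 = 15 × 20 = 300
[tube 2] = 2.50 M / 300 = 0.008333 M = 8.33 × 10^3 μM

8.33 × 10^3 μM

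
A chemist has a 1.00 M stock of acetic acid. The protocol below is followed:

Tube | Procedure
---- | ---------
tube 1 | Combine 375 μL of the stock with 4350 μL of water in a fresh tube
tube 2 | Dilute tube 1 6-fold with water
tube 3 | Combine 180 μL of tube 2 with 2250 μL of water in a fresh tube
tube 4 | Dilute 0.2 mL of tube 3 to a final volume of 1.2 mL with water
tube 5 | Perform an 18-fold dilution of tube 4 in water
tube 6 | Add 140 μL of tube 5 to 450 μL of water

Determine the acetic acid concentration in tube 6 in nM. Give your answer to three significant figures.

2.15 × 10^3 nM

Step 1: 375 μL + 4350 μL = 4725 μL total → factor 4725/375 = 12.6
Step 2: 6-fold → factor 6
Step 3: 180 μL + 2250 μL = 2430 μL total → factor 2430/180 = 13.5
Step 4: 0.2 mL brought to 1.2 mL → factor 1.2/0.2 = 6
Step 5: 18-fold → factor 18
Step 6: 140 μL + 450 μL = 590 μL total → factor 590/140 = 4.2143
Overall dilution factor = 12.6 × 6 × 13.5 × 6 × 18 × 4.2143 = 4.6452 × 10^5
Final = 1.00 M / 4.6452 × 10^5 = 2.153 × 10^-6 M = 2.15 × 10^3 nM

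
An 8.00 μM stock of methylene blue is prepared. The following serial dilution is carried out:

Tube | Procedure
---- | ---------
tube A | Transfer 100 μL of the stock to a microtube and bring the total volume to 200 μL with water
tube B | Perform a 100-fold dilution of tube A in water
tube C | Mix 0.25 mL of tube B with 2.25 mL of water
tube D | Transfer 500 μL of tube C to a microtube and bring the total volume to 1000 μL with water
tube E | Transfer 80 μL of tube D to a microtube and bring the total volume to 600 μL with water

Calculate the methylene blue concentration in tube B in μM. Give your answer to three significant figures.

0.0400 μM

Step 1: 100 μL brought to 200 μL → factor 200/100 = 2
Step 2: 100-fold → factor 100
Dilution factor through tube B = 2 × 100 = 200
[tube B] = 8.00 μM / 200 = 0.0400 μM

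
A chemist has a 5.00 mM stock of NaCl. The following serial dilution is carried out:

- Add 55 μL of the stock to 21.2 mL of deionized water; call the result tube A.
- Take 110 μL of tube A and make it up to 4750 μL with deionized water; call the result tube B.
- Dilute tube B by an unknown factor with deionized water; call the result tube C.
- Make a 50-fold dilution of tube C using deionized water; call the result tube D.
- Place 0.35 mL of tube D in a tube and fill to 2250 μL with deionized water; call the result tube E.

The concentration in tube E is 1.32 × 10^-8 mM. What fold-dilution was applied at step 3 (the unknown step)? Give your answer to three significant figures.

Step 1: 55 μL + 21.2 mL = 21255 μL total → factor 21255/55 = 386.45
Step 2: 110 μL brought to 4750 μL → factor 4750/110 = 43.182
Step 3: unknown factor x
Step 4: 50-fold → factor 50
Step 5: 0.35 mL brought to 2250 μL → factor 2.25/0.35 = 6.4286
Product of known-step factors = 5.3639 × 10^6
Overall factor = 5.00 mM / (1.32 × 10^-8 mM) = 3.7879 × 10^8
x = 3.7879 × 10^8 / 5.3639 × 10^6 = 70.6

70.6-fold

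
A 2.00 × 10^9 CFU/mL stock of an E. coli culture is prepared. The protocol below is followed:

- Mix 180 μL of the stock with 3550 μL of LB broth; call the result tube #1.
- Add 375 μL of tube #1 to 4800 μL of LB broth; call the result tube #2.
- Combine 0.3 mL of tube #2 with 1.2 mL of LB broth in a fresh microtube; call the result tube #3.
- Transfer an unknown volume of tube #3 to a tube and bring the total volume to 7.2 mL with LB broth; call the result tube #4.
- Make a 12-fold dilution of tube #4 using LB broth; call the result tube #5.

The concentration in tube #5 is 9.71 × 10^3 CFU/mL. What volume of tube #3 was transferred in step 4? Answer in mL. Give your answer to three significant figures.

0.600 mL

Step 1: 180 μL + 3550 μL = 3730 μL total → factor 3730/180 = 20.722
Step 2: 375 μL + 4800 μL = 5175 μL total → factor 5175/375 = 13.8
Step 3: 0.3 mL + 1.2 mL = 1.5 mL total → factor 1.5/0.3 = 5
Step 4: v brought to 7.2 mL → factor = 7.2 mL/v
Step 5: 12-fold → factor 12
Product of known-step factors = 17158
Overall factor = 2.00 × 10^9 CFU/mL / (9.71 × 10^3 CFU/mL) = 2.0597 × 10^5
Step-4 factor = 2.0597 × 10^5 / 17158 = 12.005
v = 7.2 mL / 12.005 = 0.600 mL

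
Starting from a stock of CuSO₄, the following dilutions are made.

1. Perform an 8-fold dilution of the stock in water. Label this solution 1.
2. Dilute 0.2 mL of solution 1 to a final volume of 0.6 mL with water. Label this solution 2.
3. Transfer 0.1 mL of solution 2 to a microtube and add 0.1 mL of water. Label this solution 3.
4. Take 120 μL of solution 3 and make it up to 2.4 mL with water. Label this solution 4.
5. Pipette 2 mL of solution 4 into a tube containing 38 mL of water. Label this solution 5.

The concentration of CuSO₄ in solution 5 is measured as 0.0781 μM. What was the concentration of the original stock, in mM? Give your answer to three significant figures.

1.50 mM

Step 1: 8-fold → factor 8
Step 2: 0.2 mL brought to 0.6 mL → factor 0.6/0.2 = 3
Step 3: 0.1 mL + 0.1 mL = 0.2 mL total → factor 0.2/0.1 = 2
Step 4: 120 μL brought to 2.4 mL → factor 2400/120 = 20
Step 5: 2 mL + 38 mL = 40 mL total → factor 40/2 = 20
Overall dilution factor = 8 × 3 × 2 × 20 × 20 = 19200
Stock = 0.0781 μM × 19200 = 1500 μM = 1.50 mM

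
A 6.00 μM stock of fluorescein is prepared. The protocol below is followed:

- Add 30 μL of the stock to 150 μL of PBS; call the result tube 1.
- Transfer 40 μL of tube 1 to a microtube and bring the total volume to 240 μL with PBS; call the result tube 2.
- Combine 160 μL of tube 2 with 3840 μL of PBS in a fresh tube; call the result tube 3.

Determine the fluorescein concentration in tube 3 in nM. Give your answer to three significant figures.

6.67 nM

Step 1: 30 μL + 150 μL = 180 μL total → factor 180/30 = 6
Step 2: 40 μL brought to 240 μL → factor 240/40 = 6
Step 3: 160 μL + 3840 μL = 4000 μL total → factor 4000/160 = 25
Overall dilution factor = 6 × 6 × 25 = 900
Final = 6.00 μM / 900 = 0.006667 μM = 6.67 nM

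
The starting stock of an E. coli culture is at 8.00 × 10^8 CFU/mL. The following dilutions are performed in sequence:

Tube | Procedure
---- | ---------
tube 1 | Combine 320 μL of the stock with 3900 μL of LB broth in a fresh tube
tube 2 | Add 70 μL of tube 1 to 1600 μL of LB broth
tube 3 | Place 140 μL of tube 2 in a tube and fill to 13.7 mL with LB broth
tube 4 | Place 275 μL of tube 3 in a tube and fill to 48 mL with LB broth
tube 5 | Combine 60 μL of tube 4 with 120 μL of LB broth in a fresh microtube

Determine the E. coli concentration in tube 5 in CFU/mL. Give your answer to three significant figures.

49.6 CFU/mL

Step 1: 320 μL + 3900 μL = 4220 μL total → factor 4220/320 = 13.188
Step 2: 70 μL + 1600 μL = 1670 μL total → factor 1670/70 = 23.857
Step 3: 140 μL brought to 13.7 mL → factor 13700/140 = 97.857
Step 4: 275 μL brought to 48 mL → factor 48000/275 = 174.55
Step 5: 60 μL + 120 μL = 180 μL total → factor 180/60 = 3
Overall dilution factor = 13.188 × 23.857 × 97.857 × 174.55 × 3 = 1.6121 × 10^7
Final = 8.00 × 10^8 CFU/mL / 1.6121 × 10^7 = 49.6 CFU/mL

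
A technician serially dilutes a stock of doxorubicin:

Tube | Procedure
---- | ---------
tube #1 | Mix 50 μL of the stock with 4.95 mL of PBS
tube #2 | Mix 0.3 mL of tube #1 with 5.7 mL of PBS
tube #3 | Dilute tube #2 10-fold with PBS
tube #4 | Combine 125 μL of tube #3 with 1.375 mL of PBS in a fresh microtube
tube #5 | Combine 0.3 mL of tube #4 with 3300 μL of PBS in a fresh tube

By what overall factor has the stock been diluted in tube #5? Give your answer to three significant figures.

Step 1: 50 μL + 4.95 mL = 5000 μL total → factor 5000/50 = 100
Step 2: 0.3 mL + 5.7 mL = 6 mL total → factor 6/0.3 = 20
Step 3: 10-fold → factor 10
Step 4: 125 μL + 1.375 mL = 1500 μL total → factor 1500/125 = 12
Step 5: 0.3 mL + 3300 μL = 3.6 mL total → factor 3.6/0.3 = 12
Overall dilution factor = 100 × 20 × 10 × 12 × 12 = 2.88 × 10^6

2.88 × 10^6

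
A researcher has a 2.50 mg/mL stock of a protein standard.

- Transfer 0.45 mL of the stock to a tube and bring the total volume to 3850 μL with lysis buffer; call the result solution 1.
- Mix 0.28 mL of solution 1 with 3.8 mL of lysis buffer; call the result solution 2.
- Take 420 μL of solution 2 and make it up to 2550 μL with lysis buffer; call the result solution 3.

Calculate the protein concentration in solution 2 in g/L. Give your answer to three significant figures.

0.0201 g/L

Step 1: 0.45 mL brought to 3850 μL → factor 3.85/0.45 = 8.5556
Step 2: 0.28 mL + 3.8 mL = 4.08 mL total → factor 4.08/0.28 = 14.571
Dilution factor through solution 2 = 8.5556 × 14.571 = 124.67
[solution 2] = 2.50 mg/mL / 124.67 = 0.02005 mg/mL = 0.0201 g/L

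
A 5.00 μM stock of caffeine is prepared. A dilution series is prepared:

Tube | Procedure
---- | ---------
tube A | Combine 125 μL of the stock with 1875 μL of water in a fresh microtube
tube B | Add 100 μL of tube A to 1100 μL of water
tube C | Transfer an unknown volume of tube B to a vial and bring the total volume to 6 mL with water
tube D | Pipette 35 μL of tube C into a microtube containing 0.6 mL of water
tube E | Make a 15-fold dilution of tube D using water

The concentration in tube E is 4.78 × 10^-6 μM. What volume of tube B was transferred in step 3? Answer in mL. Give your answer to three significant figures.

0.300 mL

Step 1: 125 μL + 1875 μL = 2000 μL total → factor 2000/125 = 16
Step 2: 100 μL + 1100 μL = 1200 μL total → factor 1200/100 = 12
Step 3: v brought to 6 mL → factor = 6 mL/v
Step 4: 35 μL + 0.6 mL = 635 μL total → factor 635/35 = 18.143
Step 5: 15-fold → factor 15
Product of known-step factors = 52251
Overall factor = 5.00 μM / (4.78 × 10^-6 μM) = 1.046 × 10^6
Step-3 factor = 1.046 × 10^6 / 52251 = 20.019
v = 6 mL / 20.019 = 0.300 mL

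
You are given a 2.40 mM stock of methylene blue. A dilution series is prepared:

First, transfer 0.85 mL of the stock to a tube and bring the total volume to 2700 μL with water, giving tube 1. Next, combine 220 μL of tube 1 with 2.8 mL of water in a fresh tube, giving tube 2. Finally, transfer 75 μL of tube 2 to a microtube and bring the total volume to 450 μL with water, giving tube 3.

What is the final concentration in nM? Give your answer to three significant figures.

Step 1: 0.85 mL brought to 2700 μL → factor 2.7/0.85 = 3.1765
Step 2: 220 μL + 2.8 mL = 3020 μL total → factor 3020/220 = 13.727
Step 3: 75 μL brought to 450 μL → factor 450/75 = 6
Overall dilution factor = 3.1765 × 13.727 × 6 = 261.63
Final = 2.40 mM / 261.63 = 0.009173 mM = 9.17 × 10^3 nM

9.17 × 10^3 nM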